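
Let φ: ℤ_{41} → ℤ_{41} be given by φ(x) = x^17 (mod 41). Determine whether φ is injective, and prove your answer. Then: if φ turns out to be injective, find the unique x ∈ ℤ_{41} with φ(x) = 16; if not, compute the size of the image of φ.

37

Since 41 is prime, the nonzero elements of ℤ_{41} form a cyclic group of order 40.
As gcd(17, 40) = 1, raising to the 17th power is a bijection on this group: if a^17 ≡ b^17 then (ab^{−1})^17 = 1, and the only element of order dividing gcd(17, 40) = 1 is 1, so a = b.
With φ(0) = 0 this makes φ injective on all of ℤ_{41}, hence bijective (finite equal-size domain and codomain). In particular φ is injective.
Since φ is injective, we find the preimage of 16. The inverse of x ↦ x^17 on (ℤ_{41})^× is x ↦ x^33, because 17·33 = 561 = 14·40 + 1 ≡ 1 (mod 40) and x^{40} = 1 for x ≠ 0 (Fermat). So φ⁻¹(16) = 16^33 mod 41.
Repeated squaring mod 41: 16^1 ≡ 16, 16^2 ≡ 16² = 256 ≡ 10, 16^4 ≡ 10² = 100 ≡ 18, 16^8 ≡ 18² = 324 ≡ 37, 16^16 ≡ 37² = 1369 ≡ 16, 16^32 ≡ 16² = 256 ≡ 10. Since 33 = 32 + 1, 16^33 ≡ 10·16: 10·16 = 160 ≡ 37. So 16^33 ≡ 37 (mod 41).
Hence φ⁻¹(16) = 37.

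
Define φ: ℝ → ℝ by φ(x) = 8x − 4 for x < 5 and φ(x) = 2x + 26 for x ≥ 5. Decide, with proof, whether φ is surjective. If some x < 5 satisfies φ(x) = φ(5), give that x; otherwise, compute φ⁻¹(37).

11/2

Both pieces are strictly increasing (slopes 8 and 2), so each is injective on its own interval.
The left piece maps (−∞, 5) onto (−∞, 36); the right piece maps [5, ∞) onto [36, ∞).
These images together cover ℝ, so φ is surjective.
Because the two images are disjoint, no x < 5 has φ(x) = φ(5), so we compute φ⁻¹(37): 37 lies in [36, ∞), so solve 2x + 26 = 37: x = (37 − 26)/2 = 11/2.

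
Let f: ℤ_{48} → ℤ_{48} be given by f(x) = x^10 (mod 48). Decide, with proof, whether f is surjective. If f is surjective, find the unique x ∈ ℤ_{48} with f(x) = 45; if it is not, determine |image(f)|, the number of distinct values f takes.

f(2): Repeated squaring mod 48: 2^1 ≡ 2, 2^2 ≡ 2² = 4, 2^4 ≡ 4² = 16, 2^8 ≡ 16² = 256 ≡ 16. Since 10 = 8 + 2, 2^10 ≡ 16·4: 16·4 = 64 ≡ 16. So 2^10 ≡ 16 (mod 48).
f(4): Repeated squaring mod 48: 4^1 ≡ 4, 4^2 ≡ 4² = 16, 4^4 ≡ 16² = 256 ≡ 16, 4^8 ≡ 16² = 256 ≡ 16. Since 10 = 8 + 2, 4^10 ≡ 16·16: 16·16 = 256 ≡ 16. So 4^10 ≡ 16 (mod 48).
So f(2) = f(4) = 16 while 2 ≠ 4, therefore f is not injective.
A non-injective map from the 48-element set ℤ_{48} to itself takes at most 47 distinct values, so it cannot be surjective. So f is not surjective.
Since f is not surjective, we determine |image(f)|. Computing x^10 mod 48 for each x (by repeated squaring, reducing mod 48 at every step), the values f(0), f(1), …, f(47) are: 0, 1, 16, 9, 16, 25, 0, 1, 16, 33, 16, 25, 0, 25, 16, 33, 16, 1, 0, 25, 16, 9, 16, 1, 0, 1, 16, 9, 16, 25, 0, 1, 16, 33, 16, 25, 0, 25, 16, 33, 16, 1, 0, 25, 16, 9, 16, 1.
The distinct values are {0, 1, 9, 16, 25, 33}; there are 6 of them.

6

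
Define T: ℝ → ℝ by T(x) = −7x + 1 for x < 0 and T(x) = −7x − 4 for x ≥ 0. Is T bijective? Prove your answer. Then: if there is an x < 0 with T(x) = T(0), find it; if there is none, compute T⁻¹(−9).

Both pieces are strictly decreasing (slopes −7 and −7), so each is injective on its own interval.
The left piece maps (−∞, 0) onto (1, ∞); the right piece maps [0, ∞) onto (−∞, −4].
The images leave a gap (1 has no preimage), so T is not surjective, hence not bijective.
Because the two images are disjoint, no x < 0 has T(x) = T(0), so we compute T⁻¹(−9): −9 lies in (−∞, −4], so solve −7x − 4 = −9: x = (−9 + 4)/(−7) = 5/7.

5/7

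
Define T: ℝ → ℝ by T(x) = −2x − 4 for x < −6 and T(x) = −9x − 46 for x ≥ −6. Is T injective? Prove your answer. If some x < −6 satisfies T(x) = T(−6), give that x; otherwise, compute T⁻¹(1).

-47/9

Both pieces are strictly decreasing (slopes −2 and −9), so each is injective on its own interval.
The left piece maps (−∞, −6) onto (8, ∞); the right piece maps [−6, ∞) onto (−∞, 8].
These images are disjoint, so no value is attained by both pieces. Therefore T is injective.
Because the two images are disjoint, no x < −6 has T(x) = T(−6), so we compute T⁻¹(1): 1 lies in (−∞, 8], so solve −9x − 46 = 1: x = (1 + 46)/(−9) = −47/9.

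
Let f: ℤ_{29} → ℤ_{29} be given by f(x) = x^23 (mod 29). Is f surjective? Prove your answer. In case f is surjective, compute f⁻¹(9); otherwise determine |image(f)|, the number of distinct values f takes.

Since 29 is prime, the nonzero elements of ℤ_{29} form a cyclic group of order 28.
As gcd(23, 28) = 1, raising to the 23rd power is a bijection on this group: if s^23 ≡ t^23 then (st^{−1})^23 = 1, and the only element of order dividing gcd(23, 28) = 1 is 1, so s = t.
With f(0) = 0 this makes f injective on all of ℤ_{29}, hence bijective (finite equal-size domain and codomain). In particular f is surjective.
Since f is surjective, we find the preimage of 9. The inverse of x ↦ x^23 on (ℤ_{29})^× is x ↦ x^11, because 23·11 = 253 = 9·28 + 1 ≡ 1 (mod 28) and x^{28} = 1 for x ≠ 0 (Fermat). So f⁻¹(9) = 9^11 mod 29.
Repeated squaring mod 29: 9^1 ≡ 9, 9^2 ≡ 9² = 81 ≡ 23, 9^4 ≡ 23² = 529 ≡ 7, 9^8 ≡ 7² = 49 ≡ 20. Since 11 = 8 + 2 + 1, 9^11 ≡ 20·23·9: 20·23 = 460 ≡ 25, then 25·9 = 225 ≡ 22. So 9^11 ≡ 22 (mod 29).
Hence f⁻¹(9) = 22.

22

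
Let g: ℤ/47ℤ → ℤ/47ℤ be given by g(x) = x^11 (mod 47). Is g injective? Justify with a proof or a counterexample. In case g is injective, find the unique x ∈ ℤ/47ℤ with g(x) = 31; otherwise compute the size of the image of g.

Since 47 is prime, the nonzero elements of ℤ/47ℤ form a cyclic group of order 46.
As gcd(11, 46) = 1, raising to the 11th power is a bijection on this group: if a^11 ≡ b^11 then (ab^{−1})^11 = 1, and the only element of order dividing gcd(11, 46) = 1 is 1, so a = b.
With g(0) = 0 this makes g injective on all of ℤ/47ℤ, hence bijective (finite equal-size domain and codomain). In particular g is injective.
Since g is injective, we find the preimage of 31. The inverse of x ↦ x^11 on (ℤ/47ℤ)^× is x ↦ x^21, because 11·21 = 231 = 5·46 + 1 ≡ 1 (mod 46) and x^{46} = 1 for x ≠ 0 (Fermat). So g⁻¹(31) = 31^21 mod 47.
Repeated squaring mod 47: 31^1 ≡ 31, 31^2 ≡ 31² = 961 ≡ 21, 31^4 ≡ 21² = 441 ≡ 18, 31^8 ≡ 18² = 324 ≡ 42, 31^16 ≡ 42² = 1764 ≡ 25. Since 21 = 16 + 4 + 1, 31^21 ≡ 25·18·31: 25·18 = 450 ≡ 27, then 27·31 = 837 ≡ 38. So 31^21 ≡ 38 (mod 47).
Hence g⁻¹(31) = 38.

38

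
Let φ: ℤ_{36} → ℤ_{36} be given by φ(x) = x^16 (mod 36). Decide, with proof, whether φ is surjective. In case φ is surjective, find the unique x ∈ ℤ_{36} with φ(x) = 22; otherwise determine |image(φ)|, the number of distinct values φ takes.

φ(0) = 0^16 = 0.
φ(6): Repeated squaring mod 36: 6^1 ≡ 6, 6^2 ≡ 6² = 36 ≡ 0, 6^4 ≡ 0² = 0, 6^8 ≡ 0² = 0, 6^16 ≡ 0² = 0. So 6^16 ≡ 0 (mod 36).
So φ(0) = φ(6) = 0 while 0 ≠ 6, hence φ is not injective.
A non-injective map from the 36-element set ℤ_{36} to itself takes at most 35 distinct values, so it cannot be surjective. Hence φ is not surjective.
Since φ is not surjective, we determine |image(φ)|. Computing x^16 mod 36 for each x (by repeated squaring, reducing mod 36 at every step), the values φ(0), φ(1), …, φ(35) are: 0, 1, 16, 9, 4, 13, 0, 25, 28, 9, 28, 25, 0, 13, 4, 9, 16, 1, 0, 1, 16, 9, 4, 13, 0, 25, 28, 9, 28, 25, 0, 13, 4, 9, 16, 1.
The distinct values are {0, 1, 4, 9, 13, 16, 25, 28}; there are 8 of them.

8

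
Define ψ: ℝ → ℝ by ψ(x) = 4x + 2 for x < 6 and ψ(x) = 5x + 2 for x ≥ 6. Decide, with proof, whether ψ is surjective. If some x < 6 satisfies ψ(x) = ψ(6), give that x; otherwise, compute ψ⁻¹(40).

Both pieces are strictly increasing (slopes 4 and 5), so each is injective on its own interval.
The left piece maps (−∞, 6) onto (−∞, 26); the right piece maps [6, ∞) onto [32, ∞).
The union (−∞, 26) ∪ [32, ∞) omits the interval between 26 and 32; in particular 26 has no preimage. So ψ is not surjective.
Because the two images are disjoint, no x < 6 has ψ(x) = ψ(6), so we compute ψ⁻¹(40): 40 lies in [32, ∞), so solve 5x + 2 = 40: x = (40 − 2)/5 = 38/5.

38/5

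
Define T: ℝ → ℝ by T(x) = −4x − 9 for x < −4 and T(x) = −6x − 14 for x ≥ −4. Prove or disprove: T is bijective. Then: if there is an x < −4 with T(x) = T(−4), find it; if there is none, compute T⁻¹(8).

Both pieces are strictly decreasing (slopes −4 and −6), so each is injective on its own interval.
The left piece maps (−∞, −4) onto (7, ∞); the right piece maps [−4, ∞) onto (−∞, 10].
These images overlap. In particular T(−4) = 10 (right piece), and solving −4x − 9 = 10 on the left piece gives x = −19/4 < −4.
So T(−19/4) = T(−4) with −19/4 ≠ −4, and T is not injective, hence not bijective. This x = −19/4 is the requested value below −4.

-19/4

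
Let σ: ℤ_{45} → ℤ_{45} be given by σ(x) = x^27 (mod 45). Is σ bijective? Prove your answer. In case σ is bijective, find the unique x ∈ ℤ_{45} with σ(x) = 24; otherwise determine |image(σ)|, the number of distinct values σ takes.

15

σ(0) = 0^27 = 0.
σ(15): Repeated squaring mod 45: 15^1 ≡ 15, 15^2 ≡ 15² = 225 ≡ 0, 15^4 ≡ 0² = 0, 15^8 ≡ 0² = 0, 15^16 ≡ 0² = 0. Since 27 = 16 + 8 + 2 + 1, 15^27 ≡ 0·0·0·15: 0·0 = 0, then 0·0 = 0, then 0·15 = 0. So 15^27 ≡ 0 (mod 45).
So σ(0) = σ(15) = 0 while 0 ≠ 15, therefore σ is not injective, hence not bijective.
Since σ is not bijective, we determine |image(σ)|. Computing x^27 mod 45 for each x (by repeated squaring, reducing mod 45 at every step), the values σ(0), σ(1), …, σ(44) are: 0, 1, 8, 27, 19, 35, 36, 28, 17, 9, 10, 26, 18, 37, 44, 0, 1, 8, 27, 19, 35, 36, 28, 17, 9, 10, 26, 18, 37, 44, 0, 1, 8, 27, 19, 35, 36, 28, 17, 9, 10, 26, 18, 37, 44.
The distinct values are {0, 1, 8, 9, 10, 17, 18, 19, 26, 27, 28, 35, 36, 37, 44}; there are 15 of them.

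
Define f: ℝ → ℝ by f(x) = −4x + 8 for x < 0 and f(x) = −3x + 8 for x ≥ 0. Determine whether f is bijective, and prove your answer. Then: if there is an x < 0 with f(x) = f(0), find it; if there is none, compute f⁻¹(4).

Both pieces are strictly decreasing (slopes −4 and −3), so each is injective on its own interval.
The left piece maps (−∞, 0) onto (8, ∞); the right piece maps [0, ∞) onto (−∞, 8].
Since 8 = 8, the images partition ℝ: f is injective and surjective, hence bijective.
Because the two images are disjoint, no x < 0 has f(x) = f(0), so we compute f⁻¹(4): 4 lies in (−∞, 8], so solve −3x + 8 = 4: x = (4 − 8)/(−3) = 4/3.

4/3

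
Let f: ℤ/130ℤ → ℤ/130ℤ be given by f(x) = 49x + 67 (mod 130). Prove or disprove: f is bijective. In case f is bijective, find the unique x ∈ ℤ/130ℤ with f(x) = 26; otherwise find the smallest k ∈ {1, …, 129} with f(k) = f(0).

31

If f(a) = f(b), then 49a ≡ 49b (mod 130). Because gcd(49, 130) = 1, we may cancel 49 to get a ≡ b (mod 130).
We now compute 49⁻¹ mod 130 explicitly. Euclid's algorithm: 130 = 2·49 + 32, 49 = 1·32 + 17, 32 = 1·17 + 15, 17 = 1·15 + 2, 15 = 7·2 + 1; back-substituting gives 1 = 69·49 − 26·130, so 49⁻¹ ≡ 69 (mod 130).
For any y ∈ ℤ/130ℤ, x = 69(y − 67) mod 130 satisfies f(x) = 49·69(y − 67) + 67 ≡ y (since 49·69 ≡ 1 mod 130). So every y has a preimage.
Thus f is bijective.
Since f is bijective, we find f⁻¹(26): we need 49x ≡ 26 − 67 ≡ 89 (mod 130). Using 49⁻¹ = 69: x ≡ 69·89 = 6141 = 47·130 + 31, so x = 31.
Check: f(31) = 49·31 + 67 = 1586 = 12·130 + 26 ≡ 26 (mod 130).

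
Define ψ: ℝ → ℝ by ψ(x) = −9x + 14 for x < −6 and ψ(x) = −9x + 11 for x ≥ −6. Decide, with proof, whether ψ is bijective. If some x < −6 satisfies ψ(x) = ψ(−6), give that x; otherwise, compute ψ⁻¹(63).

Both pieces are strictly decreasing (slopes −9 and −9), so each is injective on its own interval.
The left piece maps (−∞, −6) onto (68, ∞); the right piece maps [−6, ∞) onto (−∞, 65].
The images leave a gap (68 has no preimage), so ψ is not surjective, hence not bijective.
Because the two images are disjoint, no x < −6 has ψ(x) = ψ(−6), so we compute ψ⁻¹(63): 63 lies in (−∞, 65], so solve −9x + 11 = 63: x = (63 − 11)/(−9) = −52/9.

-52/9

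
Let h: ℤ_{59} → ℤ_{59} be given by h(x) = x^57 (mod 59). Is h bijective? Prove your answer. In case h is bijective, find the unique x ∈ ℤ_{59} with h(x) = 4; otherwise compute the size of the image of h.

Since 59 is prime, the nonzero elements of ℤ_{59} form a cyclic group of order 58.
As gcd(57, 58) = 1, raising to the 57th power is a bijection on this group: if s^57 ≡ t^57 then (st^{−1})^57 = 1, and the only element of order dividing gcd(57, 58) = 1 is 1, so s = t.
With h(0) = 0 this makes h injective on all of ℤ_{59}, hence bijective (finite equal-size domain and codomain). In particular h is bijective.
Since h is bijective, we find the preimage of 4. The inverse of x ↦ x^57 on (ℤ_{59})^× is x ↦ x^57, because 57·57 = 3249 = 56·58 + 1 ≡ 1 (mod 58) and x^{58} = 1 for x ≠ 0 (Fermat). So h⁻¹(4) = 4^57 mod 59.
Repeated squaring mod 59: 4^1 ≡ 4, 4^2 ≡ 4² = 16, 4^4 ≡ 16² = 256 ≡ 20, 4^8 ≡ 20² = 400 ≡ 46, 4^16 ≡ 46² = 2116 ≡ 51, 4^32 ≡ 51² = 2601 ≡ 5. Since 57 = 32 + 16 + 8 + 1, 4^57 ≡ 5·51·46·4: 5·51 = 255 ≡ 19, then 19·46 = 874 ≡ 48, then 48·4 = 192 ≡ 15. So 4^57 ≡ 15 (mod 59).
Hence h⁻¹(4) = 15.

15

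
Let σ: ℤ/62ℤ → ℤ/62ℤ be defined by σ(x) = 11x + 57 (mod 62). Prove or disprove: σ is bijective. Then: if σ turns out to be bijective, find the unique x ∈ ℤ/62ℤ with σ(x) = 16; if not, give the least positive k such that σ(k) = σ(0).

47

By definition, σ is injective if σ(s) = σ(t) implies s = t.
If σ(s) = σ(t), then 11s ≡ 11t (mod 62). Because gcd(11, 62) = 1, we may cancel 11 to get s ≡ t (mod 62).
We now compute 11⁻¹ mod 62 explicitly. Euclid's algorithm: 62 = 5·11 + 7, 11 = 1·7 + 4, 7 = 1·4 + 3, 4 = 1·3 + 1; back-substituting gives 1 = 17·11 − 3·62, so 11⁻¹ ≡ 17 (mod 62).
Then y ↦ 17(y − 57) is a two-sided inverse to σ, so every y ∈ ℤ/62ℤ has a preimage.
Hence σ is bijective.
Since σ is bijective, we find σ⁻¹(16): we need 11x ≡ 16 − 57 ≡ 21 (mod 62). Using 11⁻¹ = 17: x ≡ 17·21 = 357 = 5·62 + 47, so x = 47.
Check: σ(47) = 11·47 + 57 = 574 = 9·62 + 16 ≡ 16 (mod 62).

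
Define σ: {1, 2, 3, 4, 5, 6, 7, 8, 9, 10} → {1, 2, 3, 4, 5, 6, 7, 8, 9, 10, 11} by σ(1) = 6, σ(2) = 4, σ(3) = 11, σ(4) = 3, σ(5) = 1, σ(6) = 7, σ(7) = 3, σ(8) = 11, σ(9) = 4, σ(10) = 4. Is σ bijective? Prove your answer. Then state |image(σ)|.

σ(4) = 3 = σ(7) with 4 ≠ 7, so σ is not injective, hence not bijective.
The image of σ is {1, 3, 4, 6, 7, 11}, which has 6 elements.

6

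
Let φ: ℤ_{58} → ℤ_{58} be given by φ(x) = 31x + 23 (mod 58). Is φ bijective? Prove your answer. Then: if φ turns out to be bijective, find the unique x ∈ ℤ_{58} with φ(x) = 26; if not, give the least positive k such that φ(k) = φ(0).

By definition, injectivity means: for all s, t in the domain, φ(s) = φ(t) implies s = t.
Suppose φ(s) = φ(t) in ℤ_{58}. Then 31s + 23 ≡ 31t + 23 (mod 58), therefore 31(s − t) ≡ 0 (mod 58).
Since gcd(31, 58) = 1, 31 is invertible modulo 58, so s − t ≡ 0 (mod 58), i.e. s = t.
We now compute 31⁻¹ mod 58 explicitly. Euclid's algorithm: 58 = 1·31 + 27, 31 = 1·27 + 4, 27 = 6·4 + 3, 4 = 1·3 + 1; back-substituting gives 1 = 15·31 − 8·58, so 31⁻¹ ≡ 15 (mod 58).
For any y ∈ ℤ_{58}, x = 15(y − 23) mod 58 satisfies φ(x) = 31·15(y − 23) + 23 ≡ y (since 31·15 ≡ 1 mod 58). So every y has a preimage.
Hence φ is bijective.
Since φ is bijective, we compute φ⁻¹(26): solve 31x + 23 ≡ 26 (mod 58), i.e. 31x ≡ 3 (mod 58).
Multiplying by 31⁻¹ = 15 gives x ≡ 15·3 = 45 ≡ 45 (mod 58).
Check: φ(45) = 31·45 + 23 = 1418 = 24·58 + 26 ≡ 26 (mod 58).

45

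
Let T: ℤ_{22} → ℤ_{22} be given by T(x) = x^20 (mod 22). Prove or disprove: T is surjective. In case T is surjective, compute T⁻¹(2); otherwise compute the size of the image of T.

4

T(1) = 1^20 = 1.
T(3): Repeated squaring mod 22: 3^1 ≡ 3, 3^2 ≡ 3² = 9, 3^4 ≡ 9² = 81 ≡ 15, 3^8 ≡ 15² = 225 ≡ 5, 3^16 ≡ 5² = 25 ≡ 3. Since 20 = 16 + 4, 3^20 ≡ 3·15: 3·15 = 45 ≡ 1. So 3^20 ≡ 1 (mod 22).
So T(1) = T(3) = 1 while 1 ≠ 3, therefore T is not injective.
A non-injective map from the 22-element set ℤ_{22} to itself takes at most 21 distinct values, so it cannot be surjective. So T is not surjective.
Since T is not surjective, we determine |image(T)|. Computing x^20 mod 22 for each x (by repeated squaring, reducing mod 22 at every step), the values T(0), T(1), …, T(21) are: 0, 1, 12, 1, 12, 1, 12, 1, 12, 1, 12, 11, 12, 1, 12, 1, 12, 1, 12, 1, 12, 1.
The distinct values are {0, 1, 11, 12}; there are 4 of them.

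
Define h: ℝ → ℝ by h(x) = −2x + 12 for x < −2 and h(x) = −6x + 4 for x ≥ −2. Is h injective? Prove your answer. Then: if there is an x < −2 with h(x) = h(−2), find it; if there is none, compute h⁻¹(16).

Both pieces are strictly decreasing (slopes −2 and −6), so each is injective on its own interval.
The left piece maps (−∞, −2) onto (16, ∞); the right piece maps [−2, ∞) onto (−∞, 16].
These images are disjoint, so no value is attained by both pieces. Therefore h is injective.
Because the two images are disjoint, no x < −2 has h(x) = h(−2), so we compute h⁻¹(16): 16 lies in (−∞, 16], so solve −6x + 4 = 16: x = (16 − 4)/(−6) = −2.

-2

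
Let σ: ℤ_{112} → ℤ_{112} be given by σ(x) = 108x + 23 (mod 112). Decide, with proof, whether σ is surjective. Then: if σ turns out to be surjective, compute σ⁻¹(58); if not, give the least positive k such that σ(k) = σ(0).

Since gcd(108, 112) = 4, we have 108x ≡ 0 (mod 4) for all x, so σ(x) ≡ 3 (mod 4).
But 0 ≢ 3 (mod 4), so 0 ∈ ℤ_{112} has no preimage. Hence σ is not surjective.
Since σ is not surjective, we find the least positive k with σ(k) = σ(0): this means 108k ≡ 0 (mod 112), i.e. 112 ∣ 108k. Since gcd(108, 112) = 4, dividing through by 4 this holds exactly when 28 ∣ 27k, and as gcd(27, 28) = 1, exactly when 28 ∣ k.
The smallest positive such k is 28.

28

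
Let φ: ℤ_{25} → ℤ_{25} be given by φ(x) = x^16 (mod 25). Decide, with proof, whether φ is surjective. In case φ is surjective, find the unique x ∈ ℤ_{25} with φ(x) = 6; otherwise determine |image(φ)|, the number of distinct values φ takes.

φ(3): Repeated squaring mod 25: 3^1 ≡ 3, 3^2 ≡ 3² = 9, 3^4 ≡ 9² = 81 ≡ 6, 3^8 ≡ 6² = 36 ≡ 11, 3^16 ≡ 11² = 121 ≡ 21. So 3^16 ≡ 21 (mod 25).
φ(4): Repeated squaring mod 25: 4^1 ≡ 4, 4^2 ≡ 4² = 16, 4^4 ≡ 16² = 256 ≡ 6, 4^8 ≡ 6² = 36 ≡ 11, 4^16 ≡ 11² = 121 ≡ 21. So 4^16 ≡ 21 (mod 25).
So φ(3) = φ(4) = 21 while 3 ≠ 4, hence φ is not injective.
A non-injective map from the 25-element set ℤ_{25} to itself takes at most 24 distinct values, so it cannot be surjective. Hence φ is not surjective.
Since φ is not surjective, we determine |image(φ)|. Computing x^16 mod 25 for each x (by repeated squaring, reducing mod 25 at every step), the values φ(0), φ(1), …, φ(24) are: 0, 1, 11, 21, 21, 0, 6, 1, 6, 16, 0, 11, 16, 16, 11, 0, 16, 6, 1, 6, 0, 21, 21, 11, 1.
The distinct values are {0, 1, 6, 11, 16, 21}; there are 6 of them.

6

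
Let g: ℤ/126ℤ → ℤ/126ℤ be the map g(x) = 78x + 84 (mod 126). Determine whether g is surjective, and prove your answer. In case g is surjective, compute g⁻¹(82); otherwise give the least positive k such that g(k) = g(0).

Since gcd(78, 126) = 6, we have 78x ≡ 0 (mod 6) for all x, so g(x) ≡ 0 (mod 6).
But 1 ≢ 0 (mod 6), so 1 ∈ ℤ/126ℤ has no preimage. So g is not surjective.
Since g is not surjective, we find the least positive k with g(k) = g(0): this means 78k ≡ 0 (mod 126), i.e. 126 ∣ 78k. Since gcd(78, 126) = 6, dividing through by 6 this holds exactly when 21 ∣ 13k, and as gcd(13, 21) = 1, exactly when 21 ∣ k.
The smallest positive such k is 21.

21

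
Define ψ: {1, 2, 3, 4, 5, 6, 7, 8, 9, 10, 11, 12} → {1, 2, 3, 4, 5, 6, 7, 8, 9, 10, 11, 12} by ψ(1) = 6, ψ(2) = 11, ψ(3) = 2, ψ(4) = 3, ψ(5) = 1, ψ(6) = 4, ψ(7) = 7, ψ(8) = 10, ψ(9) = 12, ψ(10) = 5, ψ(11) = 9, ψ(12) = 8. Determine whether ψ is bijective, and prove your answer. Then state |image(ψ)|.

The values 6, 11, 2, 3, 1, 4, 7, 10, 12, 5, 9, 8 are a permutation of {1, 2, 3, 4, 5, 6, 7, 8, 9, 10, 11, 12}: each element appears exactly once.
So ψ is injective and surjective, hence bijective.
The image of ψ is {1, 2, 3, 4, 5, 6, 7, 8, 9, 10, 11, 12}, which has 12 elements.

12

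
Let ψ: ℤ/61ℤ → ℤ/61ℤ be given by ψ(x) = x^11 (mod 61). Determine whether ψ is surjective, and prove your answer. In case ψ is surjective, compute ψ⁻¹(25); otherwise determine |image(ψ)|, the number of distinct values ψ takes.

Since 61 is prime, the nonzero elements of ℤ/61ℤ form a cyclic group of order 60.
As gcd(11, 60) = 1, raising to the 11th power is a bijection on this group: if x_1^11 ≡ x_2^11 then (x_1x_2^{−1})^11 = 1, and the only element of order dividing gcd(11, 60) = 1 is 1, so x_1 = x_2.
With ψ(0) = 0 this makes ψ injective on all of ℤ/61ℤ, hence bijective (finite equal-size domain and codomain). In particular ψ is surjective.
Since ψ is surjective, we find the preimage of 25. The inverse of x ↦ x^11 on (ℤ/61ℤ)^× is x ↦ x^11, because 11·11 = 121 = 2·60 + 1 ≡ 1 (mod 60) and x^{60} = 1 for x ≠ 0 (Fermat). So ψ⁻¹(25) = 25^11 mod 61.
Repeated squaring mod 61: 25^1 ≡ 25, 25^2 ≡ 25² = 625 ≡ 15, 25^4 ≡ 15² = 225 ≡ 42, 25^8 ≡ 42² = 1764 ≡ 56. Since 11 = 8 + 2 + 1, 25^11 ≡ 56·15·25: 56·15 = 840 ≡ 47, then 47·25 = 1175 ≡ 16. So 25^11 ≡ 16 (mod 61).
Hence ψ⁻¹(25) = 16.

16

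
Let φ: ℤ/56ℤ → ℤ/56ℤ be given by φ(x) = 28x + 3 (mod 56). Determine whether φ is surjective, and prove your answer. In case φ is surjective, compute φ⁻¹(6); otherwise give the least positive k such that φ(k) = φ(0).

Since gcd(28, 56) = 28, we have 28x ≡ 0 (mod 28) for all x, so φ(x) ≡ 3 (mod 28).
But 0 ≢ 3 (mod 28), so 0 ∈ ℤ/56ℤ has no preimage. Hence φ is not surjective.
Since φ is not surjective, we find the least positive k with φ(k) = φ(0): this means 28k ≡ 0 (mod 56), i.e. 56 ∣ 28k. Since gcd(28, 56) = 28, dividing through by 28 this holds exactly when 2 ∣ k.
The smallest positive such k is 2.

2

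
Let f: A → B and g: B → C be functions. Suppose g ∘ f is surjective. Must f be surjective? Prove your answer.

No. Take A = {1, 2}, B = {1, 2, 3}, C = {1}, f(a) = 1 for every a ∈ A, and g(b) = 1 for every b ∈ B.
Then g ∘ f is surjective onto {1}, but 3 ∈ B has no preimage under f, so f is not surjective.

not surjective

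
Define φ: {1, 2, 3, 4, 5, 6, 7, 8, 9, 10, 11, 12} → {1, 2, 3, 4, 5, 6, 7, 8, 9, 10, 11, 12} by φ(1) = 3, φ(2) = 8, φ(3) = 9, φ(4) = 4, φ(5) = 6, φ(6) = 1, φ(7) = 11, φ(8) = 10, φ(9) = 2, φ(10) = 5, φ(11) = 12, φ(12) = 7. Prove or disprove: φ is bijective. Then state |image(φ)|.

The values 3, 8, 9, 4, 6, 1, 11, 10, 2, 5, 12, 7 are a permutation of {1, 2, 3, 4, 5, 6, 7, 8, 9, 10, 11, 12}: each element appears exactly once.
So φ is injective and surjective, hence bijective.
The image of φ is {1, 2, 3, 4, 5, 6, 7, 8, 9, 10, 11, 12}, which has 12 elements.

12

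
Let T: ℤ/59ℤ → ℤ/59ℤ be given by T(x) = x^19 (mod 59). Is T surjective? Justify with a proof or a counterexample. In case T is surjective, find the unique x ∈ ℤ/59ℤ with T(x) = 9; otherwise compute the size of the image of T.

Since 59 is prime, the nonzero elements of ℤ/59ℤ form a cyclic group of order 58.
As gcd(19, 58) = 1, raising to the 19th power is a bijection on this group: if s^19 ≡ t^19 then (st^{−1})^19 = 1, and the only element of order dividing gcd(19, 58) = 1 is 1, so s = t.
With T(0) = 0 this makes T injective on all of ℤ/59ℤ, hence bijective (finite equal-size domain and codomain). In particular T is surjective.
Since T is surjective, we find the preimage of 9. The inverse of x ↦ x^19 on (ℤ/59ℤ)^× is x ↦ x^55, because 19·55 = 1045 = 18·58 + 1 ≡ 1 (mod 58) and x^{58} = 1 for x ≠ 0 (Fermat). So T⁻¹(9) = 9^55 mod 59.
Repeated squaring mod 59: 9^1 ≡ 9, 9^2 ≡ 9² = 81 ≡ 22, 9^4 ≡ 22² = 484 ≡ 12, 9^8 ≡ 12² = 144 ≡ 26, 9^16 ≡ 26² = 676 ≡ 27, 9^32 ≡ 27² = 729 ≡ 21. Since 55 = 32 + 16 + 4 + 2 + 1, 9^55 ≡ 21·27·12·22·9: 21·27 = 567 ≡ 36, then 36·12 = 432 ≡ 19, then 19·22 = 418 ≡ 5, then 5·9 = 45. So 9^55 ≡ 45 (mod 59).
Hence T⁻¹(9) = 45.

45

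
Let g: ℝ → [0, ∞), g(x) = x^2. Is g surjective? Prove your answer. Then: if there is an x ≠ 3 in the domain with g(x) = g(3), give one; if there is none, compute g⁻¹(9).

For any y ∈ [0, ∞), x = y^{1/2} ∈ ℝ satisfies x^2 = y, so g is surjective.
For the follow-up, such an x exists: taking x = −3 ∈ ℝ gives g(−3) = 9 = g(3) with −3 ≠ 3.

-3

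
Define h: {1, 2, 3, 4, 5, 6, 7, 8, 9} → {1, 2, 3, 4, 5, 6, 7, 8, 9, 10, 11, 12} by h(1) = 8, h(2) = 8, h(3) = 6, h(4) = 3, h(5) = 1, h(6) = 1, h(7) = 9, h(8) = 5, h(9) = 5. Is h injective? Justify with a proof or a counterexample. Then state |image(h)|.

h(1) = 8 = h(2) with 1 ≠ 2, so h is not injective.
The image of h is {1, 3, 5, 6, 8, 9}, which has 6 elements.

6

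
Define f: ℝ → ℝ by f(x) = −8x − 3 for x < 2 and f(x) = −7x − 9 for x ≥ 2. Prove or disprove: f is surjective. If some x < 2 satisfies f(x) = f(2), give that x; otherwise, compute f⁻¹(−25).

16/7

Both pieces are strictly decreasing (slopes −8 and −7), so each is injective on its own interval.
The left piece maps (−∞, 2) onto (−19, ∞); the right piece maps [2, ∞) onto (−∞, −23].
The union (−19, ∞) ∪ (−∞, −23] omits the interval between −19 and −23; in particular −19 has no preimage. So f is not surjective.
Because the two images are disjoint, no x < 2 has f(x) = f(2), so we compute f⁻¹(−25): −25 lies in (−∞, −23], so solve −7x − 9 = −25: x = (−25 + 9)/(−7) = 16/7.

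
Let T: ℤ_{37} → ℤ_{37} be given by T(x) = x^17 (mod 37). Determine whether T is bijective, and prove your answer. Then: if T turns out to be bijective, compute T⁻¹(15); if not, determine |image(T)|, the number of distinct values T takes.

32

Since 37 is prime, the nonzero elements of ℤ_{37} form a cyclic group of order 36.
As gcd(17, 36) = 1, raising to the 17th power is a bijection on this group: if u^17 ≡ v^17 then (uv^{−1})^17 = 1, and the only element of order dividing gcd(17, 36) = 1 is 1, so u = v.
With T(0) = 0 this makes T injective on all of ℤ_{37}, hence bijective (finite equal-size domain and codomain). In particular T is bijective.
Since T is bijective, we find the preimage of 15. The inverse of x ↦ x^17 on (ℤ_{37})^× is x ↦ x^17, because 17·17 = 289 = 8·36 + 1 ≡ 1 (mod 36) and x^{36} = 1 for x ≠ 0 (Fermat). So T⁻¹(15) = 15^17 mod 37.
Repeated squaring mod 37: 15^1 ≡ 15, 15^2 ≡ 15² = 225 ≡ 3, 15^4 ≡ 3² = 9, 15^8 ≡ 9² = 81 ≡ 7, 15^16 ≡ 7² = 49 ≡ 12. Since 17 = 16 + 1, 15^17 ≡ 12·15: 12·15 = 180 ≡ 32. So 15^17 ≡ 32 (mod 37).
Hence T⁻¹(15) = 32.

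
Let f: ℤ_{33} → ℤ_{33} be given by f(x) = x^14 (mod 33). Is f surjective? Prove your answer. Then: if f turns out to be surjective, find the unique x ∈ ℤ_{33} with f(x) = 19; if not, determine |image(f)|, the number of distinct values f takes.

12

f(4): Repeated squaring mod 33: 4^1 ≡ 4, 4^2 ≡ 4² = 16, 4^4 ≡ 16² = 256 ≡ 25, 4^8 ≡ 25² = 625 ≡ 31. Since 14 = 8 + 4 + 2, 4^14 ≡ 31·25·16: 31·25 = 775 ≡ 16, then 16·16 = 256 ≡ 25. So 4^14 ≡ 25 (mod 33).
f(7): Repeated squaring mod 33: 7^1 ≡ 7, 7^2 ≡ 7² = 49 ≡ 16, 7^4 ≡ 16² = 256 ≡ 25, 7^8 ≡ 25² = 625 ≡ 31. Since 14 = 8 + 4 + 2, 7^14 ≡ 31·25·16: 31·25 = 775 ≡ 16, then 16·16 = 256 ≡ 25. So 7^14 ≡ 25 (mod 33).
So f(4) = f(7) = 25 while 4 ≠ 7, hence f is not injective.
A non-injective map from the 33-element set ℤ_{33} to itself takes at most 32 distinct values, so it cannot be surjective. Hence f is not surjective.
Since f is not surjective, we determine |image(f)|. Computing x^14 mod 33 for each x (by repeated squaring, reducing mod 33 at every step), the values f(0), f(1), …, f(32) are: 0, 1, 16, 15, 25, 31, 9, 25, 4, 27, 1, 22, 12, 16, 4, 3, 31, 31, 3, 4, 16, 12, 22, 1, 27, 4, 25, 9, 31, 25, 15, 16, 1.
The distinct values are {0, 1, 3, 4, 9, 12, 15, 16, 22, 25, 27, 31}; there are 12 of them.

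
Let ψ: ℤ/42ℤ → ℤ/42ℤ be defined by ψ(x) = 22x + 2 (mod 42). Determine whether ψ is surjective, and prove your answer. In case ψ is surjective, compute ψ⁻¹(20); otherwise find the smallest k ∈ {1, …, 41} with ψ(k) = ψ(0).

Since gcd(22, 42) = 2, we have 22x ≡ 0 (mod 2) for all x, so ψ(x) ≡ 0 (mod 2).
But 1 ≢ 0 (mod 2), so 1 ∈ ℤ/42ℤ has no preimage. Therefore ψ is not surjective.
Since ψ is not surjective, we find the least positive k with ψ(k) = ψ(0): this means 22k ≡ 0 (mod 42), i.e. 42 ∣ 22k. Since gcd(22, 42) = 2, dividing through by 2 this holds exactly when 21 ∣ 11k, and as gcd(11, 21) = 1, exactly when 21 ∣ k.
The smallest positive such k is 21.

21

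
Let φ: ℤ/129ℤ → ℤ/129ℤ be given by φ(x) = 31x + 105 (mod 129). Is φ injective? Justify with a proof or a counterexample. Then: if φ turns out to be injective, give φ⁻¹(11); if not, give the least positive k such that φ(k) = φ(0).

If φ(a) = φ(b), then 31a ≡ 31b (mod 129). Because gcd(31, 129) = 1, we may cancel 31 to get a ≡ b (mod 129).
So φ is injective.
We now compute 31⁻¹ mod 129 explicitly. Euclid's algorithm: 129 = 4·31 + 5, 31 = 6·5 + 1; back-substituting gives 1 = 25·31 − 6·129, so 31⁻¹ ≡ 25 (mod 129).
Since φ is injective, we find φ⁻¹(11): we need 31x ≡ 11 − 105 ≡ 35 (mod 129). Using 31⁻¹ = 25: x ≡ 25·35 = 875 = 6·129 + 101, so x = 101.
Check: φ(101) = 31·101 + 105 = 3236 = 25·129 + 11 ≡ 11 (mod 129).

101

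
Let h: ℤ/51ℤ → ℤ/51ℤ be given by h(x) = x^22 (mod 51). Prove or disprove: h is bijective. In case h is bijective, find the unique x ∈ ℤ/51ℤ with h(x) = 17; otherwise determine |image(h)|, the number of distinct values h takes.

h(7): Repeated squaring mod 51: 7^1 ≡ 7, 7^2 ≡ 7² = 49, 7^4 ≡ 49² = 2401 ≡ 4, 7^8 ≡ 4² = 16, 7^16 ≡ 16² = 256 ≡ 1. Since 22 = 16 + 4 + 2, 7^22 ≡ 1·4·49: 1·4 = 4, then 4·49 = 196 ≡ 43. So 7^22 ≡ 43 (mod 51).
h(10): Repeated squaring mod 51: 10^1 ≡ 10, 10^2 ≡ 10² = 100 ≡ 49, 10^4 ≡ 49² = 2401 ≡ 4, 10^8 ≡ 4² = 16, 10^16 ≡ 16² = 256 ≡ 1. Since 22 = 16 + 4 + 2, 10^22 ≡ 1·4·49: 1·4 = 4, then 4·49 = 196 ≡ 43. So 10^22 ≡ 43 (mod 51).
So h(7) = h(10) = 43 while 7 ≠ 10, therefore h is not injective, hence not bijective.
Since h is not bijective, we determine |image(h)|. Computing x^22 mod 51 for each x (by repeated squaring, reducing mod 51 at every step), the values h(0), h(1), …, h(50) are: 0, 1, 13, 15, 16, 19, 42, 43, 4, 21, 43, 25, 36, 16, 49, 30, 1, 34, 18, 13, 49, 33, 19, 25, 9, 4, 4, 9, 25, 19, 33, 49, 13, 18, 34, 1, 30, 49, 16, 36, 25, 43, 21, 4, 43, 42, 19, 16, 15, 13, 1.
The distinct values are {0, 1, 4, 9, 13, 15, 16, 18, 19, 21, 25, 30, 33, 34, 36, 42, 43, 49}; there are 18 of them.

18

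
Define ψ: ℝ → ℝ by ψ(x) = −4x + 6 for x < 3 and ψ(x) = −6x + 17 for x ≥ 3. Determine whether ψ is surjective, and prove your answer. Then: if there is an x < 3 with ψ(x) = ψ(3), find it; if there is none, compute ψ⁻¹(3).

7/4

Both pieces are strictly decreasing (slopes −4 and −6), so each is injective on its own interval.
The left piece maps (−∞, 3) onto (−6, ∞); the right piece maps [3, ∞) onto (−∞, −1].
The union (−6, ∞) ∪ (−∞, −1] covers ℝ, so ψ is surjective.
For the follow-up: the images overlap, so an x < 3 with ψ(x) = ψ(3) exists. ψ(3) = −1; solving −4x + 6 = −1 for x < 3 gives x = (−1 − 6)/(−4) = 7/4.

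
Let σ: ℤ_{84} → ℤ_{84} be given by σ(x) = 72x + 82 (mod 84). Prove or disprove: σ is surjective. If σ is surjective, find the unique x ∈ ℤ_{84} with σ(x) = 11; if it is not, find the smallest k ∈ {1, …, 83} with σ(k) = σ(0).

Since gcd(72, 84) = 12, we have 72x ≡ 0 (mod 12) for all x, so σ(x) ≡ 10 (mod 12).
But 0 ≢ 10 (mod 12), so 0 ∈ ℤ_{84} has no preimage. Thus σ is not surjective.
Since σ is not surjective, we find the least positive k with σ(k) = σ(0): this means 72k ≡ 0 (mod 84), i.e. 84 ∣ 72k. Since gcd(72, 84) = 12, dividing through by 12 this holds exactly when 7 ∣ 6k, and as gcd(6, 7) = 1, exactly when 7 ∣ k.
The smallest positive such k is 7.

7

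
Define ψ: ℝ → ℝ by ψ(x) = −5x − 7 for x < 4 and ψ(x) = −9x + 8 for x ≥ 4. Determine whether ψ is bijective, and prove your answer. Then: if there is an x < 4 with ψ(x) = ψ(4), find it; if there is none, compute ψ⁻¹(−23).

Both pieces are strictly decreasing (slopes −5 and −9), so each is injective on its own interval.
The left piece maps (−∞, 4) onto (−27, ∞); the right piece maps [4, ∞) onto (−∞, −28].
The images leave a gap (−27 has no preimage), so ψ is not surjective, hence not bijective.
Because the two images are disjoint, no x < 4 has ψ(x) = ψ(4), so we compute ψ⁻¹(−23): −23 lies in (−27, ∞), so solve −5x − 7 = −23: x = (−23 + 7)/(−5) = 16/5.

16/5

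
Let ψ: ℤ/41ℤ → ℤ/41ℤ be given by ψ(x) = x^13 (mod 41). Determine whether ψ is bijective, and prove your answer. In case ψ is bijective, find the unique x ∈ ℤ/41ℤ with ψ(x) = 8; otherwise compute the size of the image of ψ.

Since 41 is prime, the nonzero elements of ℤ/41ℤ form a cyclic group of order 40.
As gcd(13, 40) = 1, raising to the 13th power is a bijection on this group: if a^13 ≡ b^13 then (ab^{−1})^13 = 1, and the only element of order dividing gcd(13, 40) = 1 is 1, so a = b.
With ψ(0) = 0 this makes ψ injective on all of ℤ/41ℤ, hence bijective (finite equal-size domain and codomain). In particular ψ is bijective.
Since ψ is bijective, we find the preimage of 8. The inverse of x ↦ x^13 on (ℤ/41ℤ)^× is x ↦ x^37, because 13·37 = 481 = 12·40 + 1 ≡ 1 (mod 40) and x^{40} = 1 for x ≠ 0 (Fermat). So ψ⁻¹(8) = 8^37 mod 41.
Repeated squaring mod 41: 8^1 ≡ 8, 8^2 ≡ 8² = 64 ≡ 23, 8^4 ≡ 23² = 529 ≡ 37, 8^8 ≡ 37² = 1369 ≡ 16, 8^16 ≡ 16² = 256 ≡ 10, 8^32 ≡ 10² = 100 ≡ 18. Since 37 = 32 + 4 + 1, 8^37 ≡ 18·37·8: 18·37 = 666 ≡ 10, then 10·8 = 80 ≡ 39. So 8^37 ≡ 39 (mod 41).
Hence ψ⁻¹(8) = 39.

39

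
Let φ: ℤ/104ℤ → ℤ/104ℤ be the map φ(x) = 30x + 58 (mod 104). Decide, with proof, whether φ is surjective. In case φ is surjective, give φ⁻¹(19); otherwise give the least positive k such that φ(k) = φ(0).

Since gcd(30, 104) = 2, we have 30x ≡ 0 (mod 2) for all x, so φ(x) ≡ 0 (mod 2).
But 1 ≢ 0 (mod 2), so 1 ∈ ℤ/104ℤ has no preimage. Hence φ is not surjective.
Since φ is not surjective, we find the least positive k with φ(k) = φ(0): this means 30k ≡ 0 (mod 104), i.e. 104 ∣ 30k. Since gcd(30, 104) = 2, dividing through by 2 this holds exactly when 52 ∣ 15k, and as gcd(15, 52) = 1, exactly when 52 ∣ k.
The smallest positive such k is 52.

52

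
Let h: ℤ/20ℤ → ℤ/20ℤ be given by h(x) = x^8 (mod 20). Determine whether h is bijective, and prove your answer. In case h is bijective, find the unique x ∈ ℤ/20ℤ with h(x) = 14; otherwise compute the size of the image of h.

h(1) = 1^8 = 1.
h(3): Repeated squaring mod 20: 3^1 ≡ 3, 3^2 ≡ 3² = 9, 3^4 ≡ 9² = 81 ≡ 1, 3^8 ≡ 1² = 1. So 3^8 ≡ 1 (mod 20).
So h(1) = h(3) = 1 while 1 ≠ 3, thus h is not injective, hence not bijective.
Since h is not bijective, we determine |image(h)|. Computing x^8 mod 20 for each x (by repeated squaring, reducing mod 20 at every step), the values h(0), h(1), …, h(19) are: 0, 1, 16, 1, 16, 5, 16, 1, 16, 1, 0, 1, 16, 1, 16, 5, 16, 1, 16, 1.
The distinct values are {0, 1, 5, 16}; there are 4 of them.

4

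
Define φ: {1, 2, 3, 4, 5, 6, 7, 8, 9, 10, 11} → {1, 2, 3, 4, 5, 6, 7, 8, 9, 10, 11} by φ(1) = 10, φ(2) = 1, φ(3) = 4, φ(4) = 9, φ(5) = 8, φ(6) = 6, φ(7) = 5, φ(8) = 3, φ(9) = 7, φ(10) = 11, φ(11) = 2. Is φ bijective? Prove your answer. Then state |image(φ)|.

11

The values 10, 1, 4, 9, 8, 6, 5, 3, 7, 11, 2 are a permutation of {1, 2, 3, 4, 5, 6, 7, 8, 9, 10, 11}: each element appears exactly once.
So φ is injective and surjective, hence bijective.
The image of φ is {1, 2, 3, 4, 5, 6, 7, 8, 9, 10, 11}, which has 11 elements.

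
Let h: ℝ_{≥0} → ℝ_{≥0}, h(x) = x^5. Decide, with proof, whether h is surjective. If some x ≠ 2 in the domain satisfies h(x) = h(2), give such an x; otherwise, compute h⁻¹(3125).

For any y ∈ ℝ_{≥0}, x = y^{1/5} ∈ ℝ_{≥0} gives h(x) = y, so h is surjective.
Since x ↦ x^5 is strictly increasing on ℝ_{≥0}, it is injective there, so no x ≠ 2 in the domain has h(x) = h(2). We therefore compute h⁻¹(3125) = 3125^{1/5} = 5 (indeed 5^5 = 3125).

5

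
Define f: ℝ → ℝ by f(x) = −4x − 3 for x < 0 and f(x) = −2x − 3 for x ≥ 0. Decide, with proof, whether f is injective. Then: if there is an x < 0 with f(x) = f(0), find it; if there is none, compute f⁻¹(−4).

1/2

Both pieces are strictly decreasing (slopes −4 and −2), so each is injective on its own interval.
The left piece maps (−∞, 0) onto (−3, ∞); the right piece maps [0, ∞) onto (−∞, −3].
These images are disjoint, so no value is attained by both pieces. Therefore f is injective.
Because the two images are disjoint, no x < 0 has f(x) = f(0), so we compute f⁻¹(−4): −4 lies in (−∞, −3], so solve −2x − 3 = −4: x = (−4 + 3)/(−2) = 1/2.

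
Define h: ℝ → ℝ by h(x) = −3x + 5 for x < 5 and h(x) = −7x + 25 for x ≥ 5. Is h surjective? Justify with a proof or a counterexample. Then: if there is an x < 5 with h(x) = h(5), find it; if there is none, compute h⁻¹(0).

5/3

Both pieces are strictly decreasing (slopes −3 and −7), so each is injective on its own interval.
The left piece maps (−∞, 5) onto (−10, ∞); the right piece maps [5, ∞) onto (−∞, −10].
These images together cover ℝ, so h is surjective.
Because the two images are disjoint, no x < 5 has h(x) = h(5), so we compute h⁻¹(0): 0 lies in (−10, ∞), so solve −3x + 5 = 0: x = (0 − 5)/(−3) = 5/3.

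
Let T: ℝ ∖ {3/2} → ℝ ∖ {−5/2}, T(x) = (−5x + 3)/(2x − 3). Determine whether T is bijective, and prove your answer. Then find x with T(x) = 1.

Suppose T(s) = T(t). Cross-multiplying: (−5s + 3)(2t − 3) = (−5t + 3)(2s − 3).
Expanding both sides and cancelling the symmetric terms leaves 9·(s − t) = 0. Since 9 ≠ 0, s = t. Therefore T is injective.
For any y ≠ −5/2, solving y(2x − 3) = −5x + 3 for x gives a well-defined x ≠ 3/2. So T is surjective.
Hence T is bijective.
Solving T(x) = 1: cross-multiplying gives −5x + 3 = 1(2x − 3), which rearranges to −7x = −6, so x = 6/7.

6/7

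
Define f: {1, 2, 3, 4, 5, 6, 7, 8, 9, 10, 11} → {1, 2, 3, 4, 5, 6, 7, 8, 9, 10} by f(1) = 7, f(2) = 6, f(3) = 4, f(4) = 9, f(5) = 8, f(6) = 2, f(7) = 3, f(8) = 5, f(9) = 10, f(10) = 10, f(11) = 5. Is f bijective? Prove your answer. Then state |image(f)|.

9

f(9) = 10 = f(10) with 9 ≠ 10, so f is not injective, hence not bijective.
The image of f is {2, 3, 4, 5, 6, 7, 8, 9, 10}, which has 9 elements.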